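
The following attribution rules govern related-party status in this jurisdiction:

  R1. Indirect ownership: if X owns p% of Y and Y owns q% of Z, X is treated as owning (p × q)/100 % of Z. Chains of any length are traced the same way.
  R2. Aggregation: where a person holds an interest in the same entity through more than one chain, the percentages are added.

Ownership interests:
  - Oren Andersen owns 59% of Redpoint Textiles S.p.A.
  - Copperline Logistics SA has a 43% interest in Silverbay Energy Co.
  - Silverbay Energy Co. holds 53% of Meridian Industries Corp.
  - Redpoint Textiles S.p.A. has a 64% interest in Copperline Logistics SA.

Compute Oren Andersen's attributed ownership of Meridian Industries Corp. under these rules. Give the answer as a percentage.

8.605504%

Chain via Redpoint Textiles S.p.A. → Copperline Logistics SA → Silverbay Energy Co. (R1): 59% × 64% × 43% × 53% = 8.605504% of Meridian Industries Corp.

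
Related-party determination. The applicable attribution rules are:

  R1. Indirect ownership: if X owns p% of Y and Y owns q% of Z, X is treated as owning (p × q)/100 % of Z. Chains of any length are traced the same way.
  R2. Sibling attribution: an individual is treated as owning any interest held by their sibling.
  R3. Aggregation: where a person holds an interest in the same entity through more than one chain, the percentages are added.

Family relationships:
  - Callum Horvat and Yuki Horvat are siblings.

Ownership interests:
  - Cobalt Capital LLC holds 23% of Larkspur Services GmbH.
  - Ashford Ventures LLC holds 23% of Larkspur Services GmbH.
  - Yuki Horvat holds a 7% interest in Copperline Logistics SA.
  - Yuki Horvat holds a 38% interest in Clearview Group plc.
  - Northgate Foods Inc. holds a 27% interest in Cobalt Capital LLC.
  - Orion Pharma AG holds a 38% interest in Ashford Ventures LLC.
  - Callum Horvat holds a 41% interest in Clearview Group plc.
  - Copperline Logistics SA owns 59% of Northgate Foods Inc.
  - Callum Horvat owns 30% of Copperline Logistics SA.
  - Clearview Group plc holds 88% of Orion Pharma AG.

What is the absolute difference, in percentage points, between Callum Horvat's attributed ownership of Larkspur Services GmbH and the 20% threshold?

12.568309

By sibling attribution (R2), Callum Horvat is treated as also owning Yuki Horvat's interest in Clearview Group plc, giving 41% + 38% = 79%.
By sibling attribution (R2), Callum Horvat is treated as also owning Yuki Horvat's interest in Copperline Logistics SA, giving 30% + 7% = 37%.
Chain via Clearview Group plc → Orion Pharma AG → Ashford Ventures LLC (R1): 79% × 88% × 38% × 23% = 6.076048% of Larkspur Services GmbH.
Chain via Copperline Logistics SA → Northgate Foods Inc. → Cobalt Capital LLC (R1): 37% × 59% × 27% × 23% = 1.355643% of Larkspur Services GmbH.
Aggregating (R3): 6.076048% + 1.355643% = 7.431691%.
7.431691% falls short of the 20% threshold by 12.568309 percentage points.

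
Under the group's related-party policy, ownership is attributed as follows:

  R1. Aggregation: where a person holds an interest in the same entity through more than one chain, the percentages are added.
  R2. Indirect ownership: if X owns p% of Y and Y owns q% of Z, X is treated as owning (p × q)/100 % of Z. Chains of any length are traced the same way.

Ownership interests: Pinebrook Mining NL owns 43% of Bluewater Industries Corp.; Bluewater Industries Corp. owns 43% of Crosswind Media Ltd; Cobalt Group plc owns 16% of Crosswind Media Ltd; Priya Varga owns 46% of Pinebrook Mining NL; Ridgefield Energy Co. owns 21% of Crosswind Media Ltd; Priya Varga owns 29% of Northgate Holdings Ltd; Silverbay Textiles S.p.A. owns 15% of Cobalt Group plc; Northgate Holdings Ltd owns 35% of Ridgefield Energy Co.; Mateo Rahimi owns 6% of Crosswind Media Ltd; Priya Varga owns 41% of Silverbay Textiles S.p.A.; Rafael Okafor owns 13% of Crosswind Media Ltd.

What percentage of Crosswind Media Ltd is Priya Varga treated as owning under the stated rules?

Chain via Silverbay Textiles S.p.A. → Cobalt Group plc (R2): 41% × 15% × 16% = 0.984% of Crosswind Media Ltd.
Chain via Northgate Holdings Ltd → Ridgefield Energy Co. (R2): 29% × 35% × 21% = 2.1315% of Crosswind Media Ltd.
Chain via Pinebrook Mining NL → Bluewater Industries Corp. (R2): 46% × 43% × 43% = 8.5054% of Crosswind Media Ltd.
Aggregating (R1): 0.984% + 2.1315% + 8.5054% = 11.6209%.

11.6209%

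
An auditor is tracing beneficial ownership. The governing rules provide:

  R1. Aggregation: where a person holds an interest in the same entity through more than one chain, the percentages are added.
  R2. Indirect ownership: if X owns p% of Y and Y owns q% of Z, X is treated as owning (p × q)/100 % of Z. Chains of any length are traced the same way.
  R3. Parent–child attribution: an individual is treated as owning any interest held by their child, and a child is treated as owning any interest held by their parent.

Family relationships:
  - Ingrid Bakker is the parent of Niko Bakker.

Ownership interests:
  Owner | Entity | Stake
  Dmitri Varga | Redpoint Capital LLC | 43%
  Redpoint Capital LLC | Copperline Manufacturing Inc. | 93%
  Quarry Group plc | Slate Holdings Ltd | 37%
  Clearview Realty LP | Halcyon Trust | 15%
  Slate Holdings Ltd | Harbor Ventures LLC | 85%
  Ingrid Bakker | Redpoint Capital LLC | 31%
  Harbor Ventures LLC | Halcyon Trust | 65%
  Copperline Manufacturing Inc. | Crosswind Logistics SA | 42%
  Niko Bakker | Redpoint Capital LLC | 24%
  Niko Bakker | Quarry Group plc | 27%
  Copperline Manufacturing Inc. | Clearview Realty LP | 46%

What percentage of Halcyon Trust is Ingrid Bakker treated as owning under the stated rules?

9.048825%

By parent–child attribution (R3), Ingrid Bakker is treated as also owning Niko Bakker's interest in Redpoint Capital LLC, giving 31% + 24% = 55%.
By parent–child attribution (R3), Ingrid Bakker is treated as owning Niko Bakker's 27% interest in Quarry Group plc.
Chain via Redpoint Capital LLC → Copperline Manufacturing Inc. → Clearview Realty LP (R2): 55% × 93% × 46% × 15% = 3.52935% of Halcyon Trust.
Chain via Quarry Group plc → Slate Holdings Ltd → Harbor Ventures LLC (R2): 27% × 37% × 85% × 65% = 5.519475% of Halcyon Trust.
Aggregating (R1): 3.52935% + 5.519475% = 9.048825%.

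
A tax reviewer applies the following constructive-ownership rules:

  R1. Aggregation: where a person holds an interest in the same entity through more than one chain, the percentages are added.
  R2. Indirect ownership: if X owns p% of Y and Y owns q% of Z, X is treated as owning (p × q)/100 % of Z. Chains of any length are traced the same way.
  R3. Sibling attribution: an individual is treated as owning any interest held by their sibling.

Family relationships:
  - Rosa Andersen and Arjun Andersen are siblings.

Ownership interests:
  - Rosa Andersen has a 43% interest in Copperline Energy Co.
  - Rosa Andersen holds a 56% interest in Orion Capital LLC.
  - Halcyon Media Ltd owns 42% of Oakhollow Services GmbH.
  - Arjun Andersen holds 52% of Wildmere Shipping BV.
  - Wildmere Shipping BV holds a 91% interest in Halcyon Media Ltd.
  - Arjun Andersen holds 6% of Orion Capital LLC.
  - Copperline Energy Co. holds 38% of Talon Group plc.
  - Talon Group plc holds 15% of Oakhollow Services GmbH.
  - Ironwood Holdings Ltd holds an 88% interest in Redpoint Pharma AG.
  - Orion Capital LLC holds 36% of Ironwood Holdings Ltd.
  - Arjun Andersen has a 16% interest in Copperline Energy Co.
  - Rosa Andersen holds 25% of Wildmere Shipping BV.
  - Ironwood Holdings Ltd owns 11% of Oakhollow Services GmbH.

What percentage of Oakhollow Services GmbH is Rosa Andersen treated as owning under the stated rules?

35.2476%

By sibling attribution (R3), Rosa Andersen is treated as also owning Arjun Andersen's interest in Wildmere Shipping BV, giving 25% + 52% = 77%.
By sibling attribution (R3), Rosa Andersen is treated as also owning Arjun Andersen's interest in Orion Capital LLC, giving 56% + 6% = 62%.
By sibling attribution (R3), Rosa Andersen is treated as also owning Arjun Andersen's interest in Copperline Energy Co, giving 43% + 16% = 59%.
Chain via Wildmere Shipping BV → Halcyon Media Ltd (R2): 77% × 91% × 42% = 29.4294% of Oakhollow Services GmbH.
Chain via Orion Capital LLC → Ironwood Holdings Ltd (R2): 62% × 36% × 11% = 2.4552% of Oakhollow Services GmbH.
Chain via Copperline Energy Co. → Talon Group plc (R2): 59% × 38% × 15% = 3.363% of Oakhollow Services GmbH.
Aggregating (R1): 29.4294% + 2.4552% + 3.363% = 35.2476%.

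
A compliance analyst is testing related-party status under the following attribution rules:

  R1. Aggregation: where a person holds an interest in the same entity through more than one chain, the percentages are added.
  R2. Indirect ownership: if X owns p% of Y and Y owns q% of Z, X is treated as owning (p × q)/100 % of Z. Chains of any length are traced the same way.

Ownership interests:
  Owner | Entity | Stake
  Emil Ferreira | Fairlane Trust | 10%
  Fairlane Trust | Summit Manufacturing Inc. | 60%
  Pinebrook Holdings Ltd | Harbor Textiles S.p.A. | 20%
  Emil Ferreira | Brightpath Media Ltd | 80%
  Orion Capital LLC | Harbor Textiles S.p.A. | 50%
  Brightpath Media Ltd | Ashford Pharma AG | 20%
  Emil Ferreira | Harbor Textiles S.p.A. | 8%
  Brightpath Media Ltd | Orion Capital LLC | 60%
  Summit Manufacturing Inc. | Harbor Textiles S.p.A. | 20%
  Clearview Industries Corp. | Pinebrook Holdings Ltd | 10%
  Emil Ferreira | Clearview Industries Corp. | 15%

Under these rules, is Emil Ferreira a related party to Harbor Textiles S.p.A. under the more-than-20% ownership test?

Yes

Chain via Clearview Industries Corp. → Pinebrook Holdings Ltd (R2): 15% × 10% × 20% = 0.3% of Harbor Textiles S.p.A.
Chain via Brightpath Media Ltd → Orion Capital LLC (R2): 80% × 60% × 50% = 24% of Harbor Textiles S.p.A.
Chain via Fairlane Trust → Summit Manufacturing Inc. (R2): 10% × 60% × 20% = 1.2% of Harbor Textiles S.p.A.
Direct interest in Harbor Textiles S.p.A: 8%.
Aggregating (R1): 0.3% + 24% + 1.2% + 8% = 33.5%.
33.5% exceeds the 20% threshold, so Emil is a related party to Harbor Textiles S.p.A.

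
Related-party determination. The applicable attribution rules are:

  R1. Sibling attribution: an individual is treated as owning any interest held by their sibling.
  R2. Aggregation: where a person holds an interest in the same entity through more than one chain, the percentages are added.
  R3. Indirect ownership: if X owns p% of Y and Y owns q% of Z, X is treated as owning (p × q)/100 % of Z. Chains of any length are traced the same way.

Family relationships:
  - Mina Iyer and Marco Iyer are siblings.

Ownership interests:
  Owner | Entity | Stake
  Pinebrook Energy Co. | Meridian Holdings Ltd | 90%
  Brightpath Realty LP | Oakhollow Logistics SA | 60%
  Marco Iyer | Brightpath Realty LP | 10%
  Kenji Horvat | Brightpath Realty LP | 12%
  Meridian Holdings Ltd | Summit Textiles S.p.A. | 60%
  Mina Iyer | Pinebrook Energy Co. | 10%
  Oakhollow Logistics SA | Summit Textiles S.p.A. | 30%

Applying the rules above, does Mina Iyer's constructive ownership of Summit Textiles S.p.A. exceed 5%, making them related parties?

Yes

By sibling attribution (R1), Mina Iyer is treated as owning Marco Iyer's 10% interest in Brightpath Realty LP.
Chain via Pinebrook Energy Co. → Meridian Holdings Ltd (R3): 10% × 90% × 60% = 5.4% of Summit Textiles S.p.A.
Chain via Brightpath Realty LP → Oakhollow Logistics SA (R3): 10% × 60% × 30% = 1.8% of Summit Textiles S.p.A.
Aggregating (R2): 5.4% + 1.8% = 7.2%.
7.2% exceeds the 5% threshold, so Mina is a related party to Summit Textiles S.p.A.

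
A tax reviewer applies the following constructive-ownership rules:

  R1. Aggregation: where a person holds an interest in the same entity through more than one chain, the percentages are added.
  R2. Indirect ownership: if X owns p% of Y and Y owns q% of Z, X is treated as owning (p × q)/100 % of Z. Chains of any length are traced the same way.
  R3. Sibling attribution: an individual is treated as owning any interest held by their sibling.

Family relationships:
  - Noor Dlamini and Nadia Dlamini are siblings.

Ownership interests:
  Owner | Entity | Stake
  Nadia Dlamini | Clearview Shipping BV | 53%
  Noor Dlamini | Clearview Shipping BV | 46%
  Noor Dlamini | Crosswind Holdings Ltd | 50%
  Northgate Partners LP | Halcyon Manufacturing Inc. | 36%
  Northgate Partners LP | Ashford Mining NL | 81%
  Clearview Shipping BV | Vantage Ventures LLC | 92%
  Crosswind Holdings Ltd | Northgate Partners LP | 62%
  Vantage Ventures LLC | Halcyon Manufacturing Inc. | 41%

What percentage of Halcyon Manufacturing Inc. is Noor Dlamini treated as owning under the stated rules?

48.5028%

By sibling attribution (R3), Noor Dlamini is treated as also owning Nadia Dlamini's interest in Clearview Shipping BV, giving 46% + 53% = 99%.
Chain via Clearview Shipping BV → Vantage Ventures LLC (R2): 99% × 92% × 41% = 37.3428% of Halcyon Manufacturing Inc.
Chain via Crosswind Holdings Ltd → Northgate Partners LP (R2): 50% × 62% × 36% = 11.16% of Halcyon Manufacturing Inc.
Aggregating (R1): 37.3428% + 11.16% = 48.5028%.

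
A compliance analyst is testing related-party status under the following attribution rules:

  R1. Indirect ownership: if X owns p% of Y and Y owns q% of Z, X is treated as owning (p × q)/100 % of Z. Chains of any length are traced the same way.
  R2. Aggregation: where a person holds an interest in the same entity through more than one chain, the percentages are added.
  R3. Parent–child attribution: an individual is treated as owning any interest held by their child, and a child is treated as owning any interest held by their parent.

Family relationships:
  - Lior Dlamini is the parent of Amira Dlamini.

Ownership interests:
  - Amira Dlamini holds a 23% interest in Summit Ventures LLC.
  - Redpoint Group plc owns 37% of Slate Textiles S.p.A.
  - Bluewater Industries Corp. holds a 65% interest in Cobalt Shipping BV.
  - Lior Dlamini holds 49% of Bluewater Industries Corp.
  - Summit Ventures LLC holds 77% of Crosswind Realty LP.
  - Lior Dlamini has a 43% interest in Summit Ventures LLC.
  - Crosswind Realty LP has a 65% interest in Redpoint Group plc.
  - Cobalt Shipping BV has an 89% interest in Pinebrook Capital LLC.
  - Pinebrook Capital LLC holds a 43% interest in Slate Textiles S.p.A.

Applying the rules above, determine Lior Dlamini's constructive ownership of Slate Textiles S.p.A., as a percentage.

By parent–child attribution (R3), Lior Dlamini is treated as also owning Amira Dlamini's interest in Summit Ventures LLC, giving 43% + 23% = 66%.
Chain via Bluewater Industries Corp. → Cobalt Shipping BV → Pinebrook Capital LLC (R1): 49% × 65% × 89% × 43% = 12.188995% of Slate Textiles S.p.A.
Chain via Summit Ventures LLC → Crosswind Realty LP → Redpoint Group plc (R1): 66% × 77% × 65% × 37% = 12.22221% of Slate Textiles S.p.A.
Aggregating (R2): 12.188995% + 12.22221% = 24.411205%.

24.411205%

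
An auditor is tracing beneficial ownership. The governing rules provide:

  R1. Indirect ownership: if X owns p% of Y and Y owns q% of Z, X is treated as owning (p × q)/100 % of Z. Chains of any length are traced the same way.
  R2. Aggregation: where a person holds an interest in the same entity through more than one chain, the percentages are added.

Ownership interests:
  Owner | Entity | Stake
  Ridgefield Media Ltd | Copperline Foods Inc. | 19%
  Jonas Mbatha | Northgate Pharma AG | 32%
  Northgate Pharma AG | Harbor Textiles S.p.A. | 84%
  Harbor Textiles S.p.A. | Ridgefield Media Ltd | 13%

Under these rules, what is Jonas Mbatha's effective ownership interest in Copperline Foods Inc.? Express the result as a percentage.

0.663936%

Chain via Northgate Pharma AG → Harbor Textiles S.p.A. → Ridgefield Media Ltd (R1): 32% × 84% × 13% × 19% = 0.663936% of Copperline Foods Inc.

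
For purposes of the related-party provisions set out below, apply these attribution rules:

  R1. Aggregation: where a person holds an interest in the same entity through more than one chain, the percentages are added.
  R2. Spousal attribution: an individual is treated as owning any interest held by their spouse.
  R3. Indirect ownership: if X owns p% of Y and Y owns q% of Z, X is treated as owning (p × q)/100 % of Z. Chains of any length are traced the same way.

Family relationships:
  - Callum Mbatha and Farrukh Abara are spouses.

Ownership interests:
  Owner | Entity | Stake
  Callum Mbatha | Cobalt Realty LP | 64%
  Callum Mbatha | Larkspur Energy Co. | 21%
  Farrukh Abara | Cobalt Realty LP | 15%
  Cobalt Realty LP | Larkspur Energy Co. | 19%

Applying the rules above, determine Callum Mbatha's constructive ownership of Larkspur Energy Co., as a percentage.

By spousal attribution (R2), Callum Mbatha is treated as also owning Farrukh Abara's interest in Cobalt Realty LP, giving 64% + 15% = 79%.
Chain via Cobalt Realty LP (R3): 79% × 19% = 15.01% of Larkspur Energy Co.
Direct interest in Larkspur Energy Co: 21%.
Aggregating (R1): 15.01% + 21% = 36.01%.

36.01%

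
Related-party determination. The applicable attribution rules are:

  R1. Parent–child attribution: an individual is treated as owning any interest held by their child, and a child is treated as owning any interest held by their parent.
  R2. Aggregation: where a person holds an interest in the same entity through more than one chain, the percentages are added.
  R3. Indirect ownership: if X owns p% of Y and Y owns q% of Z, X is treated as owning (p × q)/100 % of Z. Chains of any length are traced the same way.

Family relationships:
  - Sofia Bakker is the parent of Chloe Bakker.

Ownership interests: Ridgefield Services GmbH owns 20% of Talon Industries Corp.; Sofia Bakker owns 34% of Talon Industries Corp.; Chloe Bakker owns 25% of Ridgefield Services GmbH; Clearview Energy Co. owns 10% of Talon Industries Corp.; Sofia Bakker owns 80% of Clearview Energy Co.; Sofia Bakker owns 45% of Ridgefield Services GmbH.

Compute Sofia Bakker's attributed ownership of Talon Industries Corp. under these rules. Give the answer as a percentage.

56%

By parent–child attribution (R1), Sofia Bakker is treated as also owning Chloe Bakker's interest in Ridgefield Services GmbH, giving 45% + 25% = 70%.
Chain via Clearview Energy Co. (R3): 80% × 10% = 8% of Talon Industries Corp.
Chain via Ridgefield Services GmbH (R3): 70% × 20% = 14% of Talon Industries Corp.
Direct interest in Talon Industries Corp: 34%.
Aggregating (R2): 8% + 14% + 34% = 56%.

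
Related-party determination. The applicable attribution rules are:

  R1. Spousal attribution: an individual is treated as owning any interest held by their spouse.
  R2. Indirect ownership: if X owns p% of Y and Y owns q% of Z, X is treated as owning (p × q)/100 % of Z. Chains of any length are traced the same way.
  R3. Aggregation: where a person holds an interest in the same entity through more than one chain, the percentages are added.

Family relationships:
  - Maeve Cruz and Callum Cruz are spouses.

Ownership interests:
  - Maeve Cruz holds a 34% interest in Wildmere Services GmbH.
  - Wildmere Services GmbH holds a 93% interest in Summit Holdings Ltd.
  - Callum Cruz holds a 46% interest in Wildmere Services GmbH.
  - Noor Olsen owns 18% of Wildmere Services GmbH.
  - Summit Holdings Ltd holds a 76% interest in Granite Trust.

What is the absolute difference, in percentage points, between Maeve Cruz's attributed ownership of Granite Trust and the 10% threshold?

46.544

By spousal attribution (R1), Maeve Cruz is treated as also owning Callum Cruz's interest in Wildmere Services GmbH, giving 34% + 46% = 80%.
Chain via Wildmere Services GmbH → Summit Holdings Ltd (R2): 80% × 93% × 76% = 56.544% of Granite Trust.
56.544% exceeds the 10% threshold by 46.544 percentage points.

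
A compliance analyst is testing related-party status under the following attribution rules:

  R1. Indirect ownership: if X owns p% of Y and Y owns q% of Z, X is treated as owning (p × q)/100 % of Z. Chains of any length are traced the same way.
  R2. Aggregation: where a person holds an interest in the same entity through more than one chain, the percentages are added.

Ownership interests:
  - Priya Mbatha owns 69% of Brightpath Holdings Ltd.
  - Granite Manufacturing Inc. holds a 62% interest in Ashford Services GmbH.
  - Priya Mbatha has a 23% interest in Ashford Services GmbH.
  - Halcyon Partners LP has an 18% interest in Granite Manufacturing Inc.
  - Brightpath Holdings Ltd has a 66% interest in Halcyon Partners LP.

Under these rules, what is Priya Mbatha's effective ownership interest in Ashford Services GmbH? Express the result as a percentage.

28.082264%

Chain via Brightpath Holdings Ltd → Halcyon Partners LP → Granite Manufacturing Inc. (R1): 69% × 66% × 18% × 62% = 5.082264% of Ashford Services GmbH.
Direct interest in Ashford Services GmbH: 23%.
Aggregating (R2): 5.082264% + 23% = 28.082264%.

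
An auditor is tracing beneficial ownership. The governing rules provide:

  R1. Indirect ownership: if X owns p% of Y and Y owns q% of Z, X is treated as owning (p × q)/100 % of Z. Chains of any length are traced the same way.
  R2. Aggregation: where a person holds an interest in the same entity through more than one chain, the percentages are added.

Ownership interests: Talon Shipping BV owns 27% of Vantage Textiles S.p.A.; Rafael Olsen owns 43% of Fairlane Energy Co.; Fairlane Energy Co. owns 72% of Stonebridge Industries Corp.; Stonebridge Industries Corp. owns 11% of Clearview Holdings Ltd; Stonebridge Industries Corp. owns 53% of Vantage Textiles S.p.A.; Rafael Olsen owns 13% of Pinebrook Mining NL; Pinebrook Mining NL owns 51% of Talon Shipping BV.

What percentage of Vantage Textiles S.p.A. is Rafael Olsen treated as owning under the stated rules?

18.1989%

Chain via Fairlane Energy Co. → Stonebridge Industries Corp. (R1): 43% × 72% × 53% = 16.4088% of Vantage Textiles S.p.A.
Chain via Pinebrook Mining NL → Talon Shipping BV (R1): 13% × 51% × 27% = 1.7901% of Vantage Textiles S.p.A.
Aggregating (R2): 16.4088% + 1.7901% = 18.1989%.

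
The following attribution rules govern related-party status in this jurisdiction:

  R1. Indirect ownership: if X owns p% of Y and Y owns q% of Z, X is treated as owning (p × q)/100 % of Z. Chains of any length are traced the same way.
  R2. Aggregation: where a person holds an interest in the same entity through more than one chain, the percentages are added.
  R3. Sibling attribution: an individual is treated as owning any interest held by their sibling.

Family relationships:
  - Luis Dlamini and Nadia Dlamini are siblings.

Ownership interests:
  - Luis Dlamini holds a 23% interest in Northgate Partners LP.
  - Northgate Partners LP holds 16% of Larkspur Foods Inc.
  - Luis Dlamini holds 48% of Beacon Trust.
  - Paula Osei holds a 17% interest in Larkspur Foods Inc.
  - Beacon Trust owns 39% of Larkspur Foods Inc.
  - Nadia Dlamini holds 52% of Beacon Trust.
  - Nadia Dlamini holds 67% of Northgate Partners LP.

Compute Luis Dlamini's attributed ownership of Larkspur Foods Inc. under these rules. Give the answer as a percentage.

53.4%

By sibling attribution (R3), Luis Dlamini is treated as also owning Nadia Dlamini's interest in Northgate Partners LP, giving 23% + 67% = 90%.
By sibling attribution (R3), Luis Dlamini is treated as also owning Nadia Dlamini's interest in Beacon Trust, giving 48% + 52% = 100%.
Chain via Northgate Partners LP (R1): 90% × 16% = 14.4% of Larkspur Foods Inc.
Chain via Beacon Trust (R1): 100% × 39% = 39% of Larkspur Foods Inc.
Aggregating (R2): 14.4% + 39% = 53.4%.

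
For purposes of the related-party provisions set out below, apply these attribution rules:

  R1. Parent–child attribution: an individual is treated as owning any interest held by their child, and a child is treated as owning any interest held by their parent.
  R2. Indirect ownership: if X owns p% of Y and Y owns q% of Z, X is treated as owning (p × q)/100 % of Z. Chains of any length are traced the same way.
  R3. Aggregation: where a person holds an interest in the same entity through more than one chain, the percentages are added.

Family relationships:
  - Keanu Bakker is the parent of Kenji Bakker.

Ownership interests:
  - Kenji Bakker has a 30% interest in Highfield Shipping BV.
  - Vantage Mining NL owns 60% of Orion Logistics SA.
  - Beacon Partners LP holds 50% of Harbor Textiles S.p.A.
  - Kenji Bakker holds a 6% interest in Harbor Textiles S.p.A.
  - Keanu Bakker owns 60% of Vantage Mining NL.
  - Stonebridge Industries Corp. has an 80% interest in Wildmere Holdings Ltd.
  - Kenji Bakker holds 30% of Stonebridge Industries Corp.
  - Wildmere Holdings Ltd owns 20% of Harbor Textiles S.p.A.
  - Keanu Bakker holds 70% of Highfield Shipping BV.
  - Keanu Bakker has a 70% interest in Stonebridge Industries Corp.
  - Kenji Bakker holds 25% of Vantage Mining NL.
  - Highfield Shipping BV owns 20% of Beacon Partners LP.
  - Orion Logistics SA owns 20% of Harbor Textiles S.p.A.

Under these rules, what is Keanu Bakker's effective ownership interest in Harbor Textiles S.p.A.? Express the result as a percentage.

By parent–child attribution (R1), Keanu Bakker is treated as also owning Kenji Bakker's interest in Highfield Shipping BV, giving 70% + 30% = 100%.
By parent–child attribution (R1), Keanu Bakker is treated as also owning Kenji Bakker's interest in Vantage Mining NL, giving 60% + 25% = 85%.
By parent–child attribution (R1), Keanu Bakker is treated as also owning Kenji Bakker's interest in Stonebridge Industries Corp, giving 70% + 30% = 100%.
By parent–child attribution (R1), Keanu Bakker is treated as owning Kenji Bakker's 6% interest in Harbor Textiles S.p.A.
Chain via Highfield Shipping BV → Beacon Partners LP (R2): 100% × 20% × 50% = 10% of Harbor Textiles S.p.A.
Chain via Vantage Mining NL → Orion Logistics SA (R2): 85% × 60% × 20% = 10.2% of Harbor Textiles S.p.A.
Chain via Stonebridge Industries Corp. → Wildmere Holdings Ltd (R2): 100% × 80% × 20% = 16% of Harbor Textiles S.p.A.
Direct interest in Harbor Textiles S.p.A: 6%.
Aggregating (R3): 10% + 10.2% + 16% + 6% = 42.2%.

42.2%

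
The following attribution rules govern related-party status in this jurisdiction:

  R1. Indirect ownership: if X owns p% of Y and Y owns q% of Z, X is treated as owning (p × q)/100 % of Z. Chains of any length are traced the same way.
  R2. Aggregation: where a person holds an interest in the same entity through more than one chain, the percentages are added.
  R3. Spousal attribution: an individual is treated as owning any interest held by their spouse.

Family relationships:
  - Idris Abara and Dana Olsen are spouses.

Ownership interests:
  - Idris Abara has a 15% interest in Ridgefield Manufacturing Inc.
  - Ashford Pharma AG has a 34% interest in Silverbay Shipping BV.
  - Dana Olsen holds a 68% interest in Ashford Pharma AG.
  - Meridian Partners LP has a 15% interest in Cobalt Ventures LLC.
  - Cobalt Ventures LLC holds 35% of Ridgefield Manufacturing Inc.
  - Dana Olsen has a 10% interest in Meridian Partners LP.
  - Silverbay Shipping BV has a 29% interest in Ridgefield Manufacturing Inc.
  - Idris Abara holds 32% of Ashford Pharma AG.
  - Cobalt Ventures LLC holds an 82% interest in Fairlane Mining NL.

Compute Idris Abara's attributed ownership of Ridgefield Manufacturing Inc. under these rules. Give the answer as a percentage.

By spousal attribution (R3), Idris Abara is treated as also owning Dana Olsen's interest in Ashford Pharma AG, giving 32% + 68% = 100%.
By spousal attribution (R3), Idris Abara is treated as owning Dana Olsen's 10% interest in Meridian Partners LP.
Chain via Ashford Pharma AG → Silverbay Shipping BV (R1): 100% × 34% × 29% = 9.86% of Ridgefield Manufacturing Inc.
Direct interest in Ridgefield Manufacturing Inc: 15%.
Chain via Meridian Partners LP → Cobalt Ventures LLC (R1): 10% × 15% × 35% = 0.525% of Ridgefield Manufacturing Inc.
Aggregating (R2): 9.86% + 15% + 0.525% = 25.385%.

25.385%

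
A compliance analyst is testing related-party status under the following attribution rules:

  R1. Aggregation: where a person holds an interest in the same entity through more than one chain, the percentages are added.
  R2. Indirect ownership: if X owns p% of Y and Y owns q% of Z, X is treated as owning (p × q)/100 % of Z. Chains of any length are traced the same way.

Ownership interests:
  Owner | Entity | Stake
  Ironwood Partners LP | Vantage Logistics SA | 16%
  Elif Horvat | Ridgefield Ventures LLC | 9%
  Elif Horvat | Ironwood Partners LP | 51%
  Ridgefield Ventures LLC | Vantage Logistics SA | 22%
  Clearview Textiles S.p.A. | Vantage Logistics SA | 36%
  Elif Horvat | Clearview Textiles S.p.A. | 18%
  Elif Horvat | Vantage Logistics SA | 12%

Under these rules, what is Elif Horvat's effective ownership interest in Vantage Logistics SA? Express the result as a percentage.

Chain via Ridgefield Ventures LLC (R2): 9% × 22% = 1.98% of Vantage Logistics SA.
Chain via Clearview Textiles S.p.A. (R2): 18% × 36% = 6.48% of Vantage Logistics SA.
Chain via Ironwood Partners LP (R2): 51% × 16% = 8.16% of Vantage Logistics SA.
Direct interest in Vantage Logistics SA: 12%.
Aggregating (R1): 1.98% + 6.48% + 8.16% + 12% = 28.62%.

28.62%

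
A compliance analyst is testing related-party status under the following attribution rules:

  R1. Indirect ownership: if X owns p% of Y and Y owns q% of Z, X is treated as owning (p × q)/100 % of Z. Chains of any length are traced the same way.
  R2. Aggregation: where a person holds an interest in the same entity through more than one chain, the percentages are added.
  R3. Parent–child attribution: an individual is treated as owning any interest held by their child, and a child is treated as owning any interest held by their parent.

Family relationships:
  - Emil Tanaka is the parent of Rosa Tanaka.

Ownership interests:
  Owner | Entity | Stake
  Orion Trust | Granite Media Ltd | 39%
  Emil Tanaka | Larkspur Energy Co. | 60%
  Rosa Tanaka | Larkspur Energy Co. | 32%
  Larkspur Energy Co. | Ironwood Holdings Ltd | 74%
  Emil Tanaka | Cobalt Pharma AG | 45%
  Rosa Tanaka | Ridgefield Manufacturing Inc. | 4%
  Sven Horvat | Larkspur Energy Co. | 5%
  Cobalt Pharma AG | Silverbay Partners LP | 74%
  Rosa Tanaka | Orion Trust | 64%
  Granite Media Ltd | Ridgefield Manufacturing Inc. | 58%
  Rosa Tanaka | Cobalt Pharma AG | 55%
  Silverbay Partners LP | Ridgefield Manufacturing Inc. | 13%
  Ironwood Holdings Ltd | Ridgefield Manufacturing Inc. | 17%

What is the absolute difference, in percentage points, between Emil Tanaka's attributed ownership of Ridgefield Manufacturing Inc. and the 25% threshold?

14.6704

By parent–child attribution (R3), Emil Tanaka is treated as also owning Rosa Tanaka's interest in Cobalt Pharma AG, giving 45% + 55% = 100%.
By parent–child attribution (R3), Emil Tanaka is treated as also owning Rosa Tanaka's interest in Larkspur Energy Co, giving 60% + 32% = 92%.
By parent–child attribution (R3), Emil Tanaka is treated as owning Rosa Tanaka's 64% interest in Orion Trust.
By parent–child attribution (R3), Emil Tanaka is treated as owning Rosa Tanaka's 4% interest in Ridgefield Manufacturing Inc.
Chain via Cobalt Pharma AG → Silverbay Partners LP (R1): 100% × 74% × 13% = 9.62% of Ridgefield Manufacturing Inc.
Chain via Larkspur Energy Co. → Ironwood Holdings Ltd (R1): 92% × 74% × 17% = 11.5736% of Ridgefield Manufacturing Inc.
Chain via Orion Trust → Granite Media Ltd (R1): 64% × 39% × 58% = 14.4768% of Ridgefield Manufacturing Inc.
Direct interest in Ridgefield Manufacturing Inc: 4%.
Aggregating (R2): 9.62% + 11.5736% + 14.4768% + 4% = 39.6704%.
39.6704% exceeds the 25% threshold by 14.6704 percentage points.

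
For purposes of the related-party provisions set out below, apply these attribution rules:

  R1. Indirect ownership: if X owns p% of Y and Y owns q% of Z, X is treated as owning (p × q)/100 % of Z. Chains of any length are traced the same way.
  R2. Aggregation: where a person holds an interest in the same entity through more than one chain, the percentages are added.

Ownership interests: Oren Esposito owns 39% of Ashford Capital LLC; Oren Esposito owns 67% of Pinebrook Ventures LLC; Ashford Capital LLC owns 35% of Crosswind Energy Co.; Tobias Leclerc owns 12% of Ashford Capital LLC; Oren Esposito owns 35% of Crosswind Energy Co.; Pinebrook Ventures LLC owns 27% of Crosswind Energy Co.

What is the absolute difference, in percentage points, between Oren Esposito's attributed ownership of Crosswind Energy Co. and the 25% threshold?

Chain via Ashford Capital LLC (R1): 39% × 35% = 13.65% of Crosswind Energy Co.
Chain via Pinebrook Ventures LLC (R1): 67% × 27% = 18.09% of Crosswind Energy Co.
Direct interest in Crosswind Energy Co: 35%.
Aggregating (R2): 13.65% + 18.09% + 35% = 66.74%.
66.74% exceeds the 25% threshold by 41.74 percentage points.

41.74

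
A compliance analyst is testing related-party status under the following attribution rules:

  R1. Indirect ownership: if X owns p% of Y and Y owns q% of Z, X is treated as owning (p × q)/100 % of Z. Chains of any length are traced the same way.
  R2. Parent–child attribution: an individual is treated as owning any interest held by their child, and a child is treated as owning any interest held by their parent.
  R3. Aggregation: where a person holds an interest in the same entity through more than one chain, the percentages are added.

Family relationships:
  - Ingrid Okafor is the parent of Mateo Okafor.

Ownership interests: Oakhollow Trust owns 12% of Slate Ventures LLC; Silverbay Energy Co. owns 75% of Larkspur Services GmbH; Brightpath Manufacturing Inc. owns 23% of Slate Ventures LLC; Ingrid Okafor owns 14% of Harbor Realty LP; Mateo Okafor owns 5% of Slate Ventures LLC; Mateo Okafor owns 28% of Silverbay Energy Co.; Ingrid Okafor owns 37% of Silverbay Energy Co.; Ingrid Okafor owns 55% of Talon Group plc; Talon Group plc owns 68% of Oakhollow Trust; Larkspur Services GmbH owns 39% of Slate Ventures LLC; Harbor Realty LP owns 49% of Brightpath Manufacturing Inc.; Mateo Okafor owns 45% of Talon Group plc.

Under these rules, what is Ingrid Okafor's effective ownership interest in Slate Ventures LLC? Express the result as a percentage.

33.7503%

By parent–child attribution (R2), Ingrid Okafor is treated as also owning Mateo Okafor's interest in Talon Group plc, giving 55% + 45% = 100%.
By parent–child attribution (R2), Ingrid Okafor is treated as also owning Mateo Okafor's interest in Silverbay Energy Co, giving 37% + 28% = 65%.
By parent–child attribution (R2), Ingrid Okafor is treated as owning Mateo Okafor's 5% interest in Slate Ventures LLC.
Chain via Talon Group plc → Oakhollow Trust (R1): 100% × 68% × 12% = 8.16% of Slate Ventures LLC.
Chain via Harbor Realty LP → Brightpath Manufacturing Inc. (R1): 14% × 49% × 23% = 1.5778% of Slate Ventures LLC.
Chain via Silverbay Energy Co. → Larkspur Services GmbH (R1): 65% × 75% × 39% = 19.0125% of Slate Ventures LLC.
Direct interest in Slate Ventures LLC: 5%.
Aggregating (R3): 8.16% + 1.5778% + 19.0125% + 5% = 33.7503%.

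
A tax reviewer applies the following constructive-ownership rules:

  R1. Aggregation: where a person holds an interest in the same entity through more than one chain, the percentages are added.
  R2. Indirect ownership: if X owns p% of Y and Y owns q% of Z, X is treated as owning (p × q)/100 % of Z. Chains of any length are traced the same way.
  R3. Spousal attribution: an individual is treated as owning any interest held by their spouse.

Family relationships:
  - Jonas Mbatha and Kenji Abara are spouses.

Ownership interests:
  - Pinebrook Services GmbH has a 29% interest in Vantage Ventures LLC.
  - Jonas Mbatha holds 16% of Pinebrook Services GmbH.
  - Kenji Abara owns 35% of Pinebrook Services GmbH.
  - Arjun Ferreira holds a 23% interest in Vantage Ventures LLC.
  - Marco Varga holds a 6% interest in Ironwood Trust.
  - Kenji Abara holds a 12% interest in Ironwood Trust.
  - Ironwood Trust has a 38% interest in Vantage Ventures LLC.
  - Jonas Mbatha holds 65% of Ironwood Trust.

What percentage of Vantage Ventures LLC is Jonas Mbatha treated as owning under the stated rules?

By spousal attribution (R3), Jonas Mbatha is treated as also owning Kenji Abara's interest in Pinebrook Services GmbH, giving 16% + 35% = 51%.
By spousal attribution (R3), Jonas Mbatha is treated as also owning Kenji Abara's interest in Ironwood Trust, giving 65% + 12% = 77%.
Chain via Pinebrook Services GmbH (R2): 51% × 29% = 14.79% of Vantage Ventures LLC.
Chain via Ironwood Trust (R2): 77% × 38% = 29.26% of Vantage Ventures LLC.
Aggregating (R1): 14.79% + 29.26% = 44.05%.

44.05%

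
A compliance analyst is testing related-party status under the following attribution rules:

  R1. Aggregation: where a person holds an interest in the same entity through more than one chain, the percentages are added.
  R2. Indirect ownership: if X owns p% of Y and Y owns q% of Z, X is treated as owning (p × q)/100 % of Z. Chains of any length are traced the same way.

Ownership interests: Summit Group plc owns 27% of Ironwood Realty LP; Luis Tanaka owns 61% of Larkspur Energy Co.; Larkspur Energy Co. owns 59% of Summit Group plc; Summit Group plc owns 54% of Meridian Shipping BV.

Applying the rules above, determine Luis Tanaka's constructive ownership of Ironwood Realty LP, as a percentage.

Chain via Larkspur Energy Co. → Summit Group plc (R2): 61% × 59% × 27% = 9.7173% of Ironwood Realty LP.

9.7173%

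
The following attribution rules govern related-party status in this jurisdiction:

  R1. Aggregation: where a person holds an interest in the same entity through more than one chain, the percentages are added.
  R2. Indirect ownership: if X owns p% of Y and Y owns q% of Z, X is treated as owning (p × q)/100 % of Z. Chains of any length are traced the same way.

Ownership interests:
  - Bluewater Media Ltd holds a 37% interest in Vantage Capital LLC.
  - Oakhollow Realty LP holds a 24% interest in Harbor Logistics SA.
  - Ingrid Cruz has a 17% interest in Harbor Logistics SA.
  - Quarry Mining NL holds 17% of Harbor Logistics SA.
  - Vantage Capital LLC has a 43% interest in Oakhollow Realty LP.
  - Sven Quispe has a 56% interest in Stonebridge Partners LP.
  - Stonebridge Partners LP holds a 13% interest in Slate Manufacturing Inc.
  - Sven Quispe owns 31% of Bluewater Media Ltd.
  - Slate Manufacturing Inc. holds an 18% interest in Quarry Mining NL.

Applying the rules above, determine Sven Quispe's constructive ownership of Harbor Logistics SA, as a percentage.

Chain via Bluewater Media Ltd → Vantage Capital LLC → Oakhollow Realty LP (R2): 31% × 37% × 43% × 24% = 1.183704% of Harbor Logistics SA.
Chain via Stonebridge Partners LP → Slate Manufacturing Inc. → Quarry Mining NL (R2): 56% × 13% × 18% × 17% = 0.222768% of Harbor Logistics SA.
Aggregating (R1): 1.183704% + 0.222768% = 1.406472%.

1.406472%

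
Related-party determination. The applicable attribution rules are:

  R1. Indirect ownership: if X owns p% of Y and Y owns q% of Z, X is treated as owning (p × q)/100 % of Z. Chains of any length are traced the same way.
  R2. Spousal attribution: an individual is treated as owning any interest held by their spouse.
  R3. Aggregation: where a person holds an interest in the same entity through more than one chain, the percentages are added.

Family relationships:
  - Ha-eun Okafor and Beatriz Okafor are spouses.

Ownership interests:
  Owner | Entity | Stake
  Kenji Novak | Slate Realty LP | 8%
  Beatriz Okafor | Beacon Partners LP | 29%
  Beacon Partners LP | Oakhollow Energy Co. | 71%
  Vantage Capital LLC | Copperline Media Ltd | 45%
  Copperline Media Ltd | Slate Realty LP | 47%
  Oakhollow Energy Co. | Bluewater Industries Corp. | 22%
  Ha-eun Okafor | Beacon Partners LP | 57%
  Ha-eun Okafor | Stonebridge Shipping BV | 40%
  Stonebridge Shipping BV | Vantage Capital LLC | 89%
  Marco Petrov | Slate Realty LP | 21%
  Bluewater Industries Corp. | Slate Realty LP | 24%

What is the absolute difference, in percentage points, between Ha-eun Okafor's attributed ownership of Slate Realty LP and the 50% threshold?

39.246632

By spousal attribution (R2), Ha-eun Okafor is treated as also owning Beatriz Okafor's interest in Beacon Partners LP, giving 57% + 29% = 86%.
Chain via Stonebridge Shipping BV → Vantage Capital LLC → Copperline Media Ltd (R1): 40% × 89% × 45% × 47% = 7.5294% of Slate Realty LP.
Chain via Beacon Partners LP → Oakhollow Energy Co. → Bluewater Industries Corp. (R1): 86% × 71% × 22% × 24% = 3.223968% of Slate Realty LP.
Aggregating (R3): 7.5294% + 3.223968% = 10.753368%.
10.753368% falls short of the 50% threshold by 39.246632 percentage points.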